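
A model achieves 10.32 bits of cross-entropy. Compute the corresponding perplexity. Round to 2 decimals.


Perplexity formula: PP = 2^H
H = 10.32
PP = 2^10.32
Decompose: 2^10.32 = 2^10 * 2^0.32
2^10 = 1024, 2^0.32 ~ 1.2483305
PP ~ 1024 * 1.2483305 = 1278.2904320
Rounded to 2 decimals: 1278.29

1278.29


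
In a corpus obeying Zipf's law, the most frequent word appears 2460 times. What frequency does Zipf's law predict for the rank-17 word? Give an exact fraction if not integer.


Zipf's law: freq(rank) = f1 / rank
f1 = 2460, rank = 17
freq = 2460 / 17
GCD(2460, 17) = 1
Simplified: 2460/17

2460/17


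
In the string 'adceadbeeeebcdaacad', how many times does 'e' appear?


Scanning 'adceadbeeeebcdaacad' for 'e':
  Position 3: 'e' -> MATCH (count: 1)
  Position 7: 'e' -> MATCH (count: 2)
  Position 8: 'e' -> MATCH (count: 3)
  Position 9: 'e' -> MATCH (count: 4)
  Position 10: 'e' -> MATCH (count: 5)
Total occurrences of 'e': 5

5


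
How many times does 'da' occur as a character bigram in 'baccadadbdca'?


Scanning 'baccadadbdca' for bigram 'da':
  Position 0: 'ba' -> no
  Position 1: 'ac' -> no
  Position 2: 'cc' -> no
  Position 3: 'ca' -> no
  Position 4: 'ad' -> no
  Position 5: 'da' -> MATCH
  Position 6: 'ad' -> no
  Position 7: 'db' -> no
  Position 8: 'bd' -> no
  Position 9: 'dc' -> no
  Position 10: 'ca' -> no
Total matches: 1

1


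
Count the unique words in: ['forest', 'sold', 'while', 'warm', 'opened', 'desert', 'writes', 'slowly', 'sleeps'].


Listing all tokens and tracking unique types:
  Token 1: 'forest' -> NEW (unique so far: 1)
  Token 2: 'sold' -> NEW (unique so far: 2)
  Token 3: 'while' -> NEW (unique so far: 3)
  Token 4: 'warm' -> NEW (unique so far: 4)
  Token 5: 'opened' -> NEW (unique so far: 5)
  Token 6: 'desert' -> NEW (unique so far: 6)
  Token 7: 'writes' -> NEW (unique so far: 7)
  Token 8: 'slowly' -> NEW (unique so far: 8)
  Token 9: 'sleeps' -> NEW (unique so far: 9)
Unique types: ('desert', 'forest', 'opened', 'sleeps', 'slowly', 'sold', 'warm', 'while', 'writes')
Vocabulary size: 9

9


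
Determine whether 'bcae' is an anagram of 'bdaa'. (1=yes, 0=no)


Sort characters of 'bcae': 'abce'
Sort characters of 'bdaa': 'aabd'
Sorted forms differ -> they are NOT anagrams
Result: 0

0


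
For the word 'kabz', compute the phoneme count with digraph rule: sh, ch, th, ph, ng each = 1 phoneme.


Parsing 'kabz' greedily, digraphs first:
  'k' -> consonant phoneme (phonemes so far: 1)
  'a' -> vowel phoneme (phonemes so far: 2)
  'b' -> consonant phoneme (phonemes so far: 3)
  'z' -> consonant phoneme (phonemes so far: 4)
Total phonemes: 4

4


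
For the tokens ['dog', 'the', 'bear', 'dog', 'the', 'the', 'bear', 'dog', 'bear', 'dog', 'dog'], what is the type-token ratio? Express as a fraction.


Tokens: 11
Unique types: ('bear', 'dog', 'the') = 3
TTR = 3/11
Already in lowest terms.

3/11


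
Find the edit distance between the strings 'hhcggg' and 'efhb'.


Building DP table for s1='hhcggg' (len 6) and s2='efhb' (len 4):
       e  f  h  b
    0  1  2  3  4
  h 1  1  2  2  3
  h 2  2  2  2  3
  c 3  3  3  3  3
  g 4  4  4  4  4
  g 5  5  5  5  5
  g 6  6  6  6  6
Edit distance = dp[6][4] = 6

6


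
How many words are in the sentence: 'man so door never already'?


Counting words by splitting on spaces:
  Word 1: 'man'
  Word 2: 'so'
  Word 3: 'door'
  Word 4: 'never'
  Word 5: 'already'
Total words: 5

5


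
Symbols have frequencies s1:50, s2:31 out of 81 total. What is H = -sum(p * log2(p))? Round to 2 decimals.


Computing entropy H = -sum(p_i * log2(p_i)):
  s1: p = 50/81 = 0.6173, -p*log2(p) = 0.4296
  s2: p = 31/81 = 0.3827, -p*log2(p) = 0.5303
H = sum of terms = 0.9599
Rounded to 2 decimals: 0.96

0.96


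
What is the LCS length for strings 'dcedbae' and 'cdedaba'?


DP table for LCS of 'dcedbae' and 'cdedaba':
       c  d  e  d  a  b  a
    0  0  0  0  0  0  0  0
  d 0  0  1  1  1  1  1  1
  c 0  1  1  1  1  1  1  1
  e 0  1  1  2  2  2  2  2
  d 0  1  2  2  3  3  3  3
  b 0  1  2  2  3  3  4  4
  a 0  1  2  2  3  4  4  5
  e 0  1  2  3  3  4  4  5
LCS: 'dedba'
LCS length = 5

5


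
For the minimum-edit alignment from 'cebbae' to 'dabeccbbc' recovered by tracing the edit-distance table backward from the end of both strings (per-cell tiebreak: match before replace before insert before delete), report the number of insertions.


Edit distance = 7. Backtracking from cell (6, 9) with preference match > replace > insert > delete,
then listing the resulting alignment 'cebbae' -> 'dabeccbbc' left to right:
  Step 1: insert 'd' [insertion #1]
  Step 2: insert 'a' [insertion #2]
  Step 3: replace c->b
  Step 4: keep 'e'
  Step 5: insert 'c' [insertion #3]
  Step 6: replace b->c
  Step 7: keep 'b'
  Step 8: replace a->b
  Step 9: replace e->c
Total insertions: 3

3


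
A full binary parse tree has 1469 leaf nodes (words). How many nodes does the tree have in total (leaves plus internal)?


Leaf nodes (terminals): 1469
Internal nodes = n - 1 = 1469 - 1 = 1468
Total = leaves + internal = 1469 + 1468 = 2937

2937


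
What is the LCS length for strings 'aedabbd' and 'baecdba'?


DP table for LCS of 'aedabbd' and 'baecdba':
       b  a  e  c  d  b  a
    0  0  0  0  0  0  0  0
  a 0  0  1  1  1  1  1  1
  e 0  0  1  2  2  2  2  2
  d 0  0  1  2  2  3  3  3
  a 0  0  1  2  2  3  3  4
  b 0  1  1  2  2  3  4  4
  b 0  1  1  2  2  3  4  4
  d 0  1  1  2  2  3  4  4
LCS: 'aeda'
LCS length = 4

4


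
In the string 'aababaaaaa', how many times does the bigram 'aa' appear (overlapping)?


Scanning 'aababaaaaa' for bigram 'aa':
  Position 0: 'aa' -> MATCH
  Position 1: 'ab' -> no
  Position 2: 'ba' -> no
  Position 3: 'ab' -> no
  Position 4: 'ba' -> no
  Position 5: 'aa' -> MATCH
  Position 6: 'aa' -> MATCH
  Position 7: 'aa' -> MATCH
  Position 8: 'aa' -> MATCH
Total matches: 5

5


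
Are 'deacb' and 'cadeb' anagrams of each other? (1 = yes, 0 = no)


Sort characters of 'deacb': 'abcde'
Sort characters of 'cadeb': 'abcde'
Sorted forms match -> they ARE anagrams
Result: 1

1


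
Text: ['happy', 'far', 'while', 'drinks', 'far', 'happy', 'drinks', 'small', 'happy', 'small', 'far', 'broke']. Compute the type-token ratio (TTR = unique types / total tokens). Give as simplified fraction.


Tokens: 12
Unique types: ('broke', 'drinks', 'far', 'happy', 'small', 'while') = 6
TTR = 6/12
Simplify: divide both by 6 -> 1/2
TTR = 1/2

1/2


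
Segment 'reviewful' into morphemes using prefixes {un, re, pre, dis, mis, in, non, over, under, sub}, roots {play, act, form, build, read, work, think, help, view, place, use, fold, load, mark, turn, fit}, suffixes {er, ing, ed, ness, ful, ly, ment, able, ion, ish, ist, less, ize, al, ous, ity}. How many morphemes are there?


Segmenting 'reviewful' against the inventory:
  're' -> prefix (morpheme 1)
  'view' -> root (morpheme 2)
  'ful' -> suffix (morpheme 3)
Total morphemes: 3

3


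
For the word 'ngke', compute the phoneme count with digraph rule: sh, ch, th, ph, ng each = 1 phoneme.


Parsing 'ngke' greedily, digraphs first:
  'ng' -> digraph (1 consonant phoneme) (phonemes so far: 1)
  'k' -> consonant phoneme (phonemes so far: 2)
  'e' -> vowel phoneme (phonemes so far: 3)
Total phonemes: 3

3


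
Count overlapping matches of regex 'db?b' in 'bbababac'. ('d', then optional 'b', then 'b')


Pattern: db?b means 'd', then optional 'b', then 'b'.
Scanning 'bbababac' position-by-position:
  Pos 0: window 'bba' -> no
  Pos 1: window 'bab' -> no
  Pos 2: window 'aba' -> no
  Pos 3: window 'bab' -> no
  Pos 4: window 'aba' -> no
  Pos 5: window 'bac' -> no
  Pos 6: window 'ac' -> no
  Pos 7: window 'c' -> no
Total matches: 0

0


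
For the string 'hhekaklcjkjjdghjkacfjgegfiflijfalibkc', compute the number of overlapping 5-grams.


String 'hhekaklcjkjjdghjkacfjgegfiflijfalibkc' has length L = 37.
Number of overlapping n-grams = L - n + 1
Substituting: 37 - 5 + 1 = 33

33


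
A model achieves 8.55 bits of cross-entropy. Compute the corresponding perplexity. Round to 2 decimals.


Perplexity formula: PP = 2^H
H = 8.55
PP = 2^8.55
Decompose: 2^8.55 = 2^8 * 2^0.55
2^8 = 256, 2^0.55 ~ 1.4640857
PP ~ 256 * 1.4640857 = 374.8059392
Rounded to 2 decimals: 374.81

374.81


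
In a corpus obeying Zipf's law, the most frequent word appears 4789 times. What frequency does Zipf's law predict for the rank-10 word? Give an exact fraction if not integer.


Zipf's law: freq(rank) = f1 / rank
f1 = 4789, rank = 10
freq = 4789 / 10
GCD(4789, 10) = 1
Simplified: 4789/10

4789/10


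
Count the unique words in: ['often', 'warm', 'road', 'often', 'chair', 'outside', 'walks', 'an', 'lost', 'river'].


Listing all tokens and tracking unique types:
  Token 1: 'often' -> NEW (unique so far: 1)
  Token 2: 'warm' -> NEW (unique so far: 2)
  Token 3: 'road' -> NEW (unique so far: 3)
  Token 4: 'often' -> duplicate (unique so far: 3)
  Token 5: 'chair' -> NEW (unique so far: 4)
  Token 6: 'outside' -> NEW (unique so far: 5)
  Token 7: 'walks' -> NEW (unique so far: 6)
  Token 8: 'an' -> NEW (unique so far: 7)
  Token 9: 'lost' -> NEW (unique so far: 8)
  Token 10: 'river' -> NEW (unique so far: 9)
Unique types: ('an', 'chair', 'lost', 'often', 'outside', 'river', 'road', 'walks', 'warm')
Vocabulary size: 9

9


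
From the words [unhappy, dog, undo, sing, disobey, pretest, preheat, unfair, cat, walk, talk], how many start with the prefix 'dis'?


Checking each word for prefix 'dis':
  'unhappy' -> no (count: 0)
  'dog' -> no (count: 0)
  'undo' -> no (count: 0)
  'sing' -> no (count: 0)
  'disobey' -> YES, starts with 'dis' (count: 1)
  'pretest' -> no (count: 1)
  'preheat' -> no (count: 1)
  'unfair' -> no (count: 1)
  'cat' -> no (count: 1)
  'walk' -> no (count: 1)
  'talk' -> no (count: 1)
Total with prefix 'dis': 1

1


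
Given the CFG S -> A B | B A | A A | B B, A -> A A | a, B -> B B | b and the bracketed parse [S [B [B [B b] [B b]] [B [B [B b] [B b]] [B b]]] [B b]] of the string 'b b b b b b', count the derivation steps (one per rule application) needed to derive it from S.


Every bracketed nonterminal node [X ...] in the tree is produced by exactly one rule application.
Reading the tree off as a leftmost derivation:
  Step 1: S  =>  B B   (applied S -> B B)
  Step 2: B B  =>  B B B   (applied B -> B B)
  Step 3: B B B  =>  B B B B   (applied B -> B B)
  Step 4: B B B B  =>  b B B B   (applied B -> b)
  Step 5: b B B B  =>  b b B B   (applied B -> b)
  Step 6: b b B B  =>  b b B B B   (applied B -> B B)
  Step 7: b b B B B  =>  b b B B B B   (applied B -> B B)
  Step 8: b b B B B B  =>  b b b B B B   (applied B -> b)
  Step 9: b b b B B B  =>  b b b b B B   (applied B -> b)
  Step 10: b b b b B B  =>  b b b b b B   (applied B -> b)
  Step 11: b b b b b B  =>  b b b b b b   (applied B -> b)
Final yield: b b b b b b
Total rewrite steps: 11

11


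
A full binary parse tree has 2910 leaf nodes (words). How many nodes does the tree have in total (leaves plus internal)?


Leaf nodes (terminals): 2910
Internal nodes = n - 1 = 2910 - 1 = 2909
Total = leaves + internal = 2910 + 2909 = 5819

5819


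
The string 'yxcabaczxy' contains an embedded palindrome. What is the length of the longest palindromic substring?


Scanning 'yxcabaczxy' for palindromic substrings.
Substring at positions 2-6: 'cabac'.
Check: reverse('cabac') = 'cabac' -> palindrome confirmed.
Neighbouring characters ('x' / 'z') break symmetry, so it cannot extend further.
No longer palindromic substring exists; longest length = 5

5


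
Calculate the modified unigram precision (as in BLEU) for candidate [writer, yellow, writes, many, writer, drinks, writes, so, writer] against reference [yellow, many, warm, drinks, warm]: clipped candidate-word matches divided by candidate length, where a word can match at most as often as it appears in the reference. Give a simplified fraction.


Reference word counts: {'drinks': 1, 'many': 1, 'warm': 2, 'yellow': 1}
Checking each candidate word (with clipping):
  'writer' -> not in reference -> no match (matches: 0)
  'yellow' -> in reference (ref count 1, used 1/1) -> match (matches: 1)
  'writes' -> not in reference -> no match (matches: 1)
  'many' -> in reference (ref count 1, used 1/1) -> match (matches: 2)
  'writer' -> not in reference -> no match (matches: 2)
  'drinks' -> in reference (ref count 1, used 1/1) -> match (matches: 3)
  'writes' -> not in reference -> no match (matches: 3)
  'so' -> not in reference -> no match (matches: 3)
  'writer' -> not in reference -> no match (matches: 3)
Clipped matches: 3, Candidate length: 9
Precision = 3/9 = 1/3

1/3


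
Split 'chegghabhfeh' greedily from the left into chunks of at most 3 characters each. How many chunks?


'chegghabhfeh' has 12 characters.
Chunking with max size 3:
  Chunk 1: 'che' (positions 0-2)
  Chunk 2: 'ggh' (positions 3-5)
  Chunk 3: 'abh' (positions 6-8)
  Chunk 4: 'feh' (positions 9-11)
Total chunks: ceil(12 / 3) = 4

4


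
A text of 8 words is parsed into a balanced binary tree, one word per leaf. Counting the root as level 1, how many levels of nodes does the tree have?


In a balanced binary tree with n leaves the deepest leaf is ceil(log2(n)) edges below the root,
so counting node levels inclusive of root and leaves gives ceil(log2(n)) + 1 levels.
log2(8) = 3.0000
ceil(3.0000) = 3
levels = 3 + 1 = 4

4


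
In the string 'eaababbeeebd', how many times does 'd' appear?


Scanning 'eaababbeeebd' for 'd':
  Position 11: 'd' -> MATCH (count: 1)
Total occurrences of 'd': 1

1


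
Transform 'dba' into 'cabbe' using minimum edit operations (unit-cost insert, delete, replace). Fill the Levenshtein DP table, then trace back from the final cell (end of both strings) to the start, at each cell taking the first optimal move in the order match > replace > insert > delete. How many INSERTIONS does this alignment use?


Edit distance = 4. Backtracking from cell (3, 5) with preference match > replace > insert > delete,
then listing the resulting alignment 'dba' -> 'cabbe' left to right:
  Step 1: insert 'c' [insertion #1]
  Step 2: insert 'a' [insertion #2]
  Step 3: replace d->b
  Step 4: keep 'b'
  Step 5: replace a->e
Total insertions: 2

2


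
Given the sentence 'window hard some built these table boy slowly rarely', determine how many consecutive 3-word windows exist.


Word trigrams from [9] words:
  Trigram 1: (window hard some)
  Trigram 2: (hard some built)
  Trigram 3: (some built these)
  Trigram 4: (built these table)
  Trigram 5: (these table boy)
  Trigram 6: (table boy slowly)
  Trigram 7: (boy slowly rarely)
Total word trigrams: 9 - 2 = 7

7


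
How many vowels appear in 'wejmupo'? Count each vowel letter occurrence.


Scanning each character of 'wejmupo':
  Position 1: 'w' -> consonant (running count: 0)
  Position 2: 'e' -> vowel (running count: 1)
  Position 3: 'j' -> consonant (running count: 1)
  Position 4: 'm' -> consonant (running count: 1)
  Position 5: 'u' -> vowel (running count: 2)
  Position 6: 'p' -> consonant (running count: 2)
  Position 7: 'o' -> vowel (running count: 3)
Total vowels: 3

3


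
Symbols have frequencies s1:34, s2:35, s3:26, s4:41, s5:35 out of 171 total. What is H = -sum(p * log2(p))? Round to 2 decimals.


Computing entropy H = -sum(p_i * log2(p_i)):
  s1: p = 34/171 = 0.1988, -p*log2(p) = 0.4634
  s2: p = 35/171 = 0.2047, -p*log2(p) = 0.4684
  s3: p = 26/171 = 0.1520, -p*log2(p) = 0.4132
  s4: p = 41/171 = 0.2398, -p*log2(p) = 0.4940
  s5: p = 35/171 = 0.2047, -p*log2(p) = 0.4684
H = sum of terms = 2.3074
Rounded to 2 decimals: 2.31

2.31


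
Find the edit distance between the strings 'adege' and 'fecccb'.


Building DP table for s1='adege' (len 5) and s2='fecccb' (len 6):
       f  e  c  c  c  b
    0  1  2  3  4  5  6
  a 1  1  2  3  4  5  6
  d 2  2  2  3  4  5  6
  e 3  3  2  3  4  5  6
  g 4  4  3  3  4  5  6
  e 5  5  4  4  4  5  6
Edit distance = dp[5][6] = 6

6


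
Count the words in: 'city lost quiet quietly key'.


Counting words by splitting on spaces:
  Word 1: 'city'
  Word 2: 'lost'
  Word 3: 'quiet'
  Word 4: 'quietly'
  Word 5: 'key'
Total words: 5

5


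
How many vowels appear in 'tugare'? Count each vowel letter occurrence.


Scanning each character of 'tugare':
  Position 1: 't' -> consonant (running count: 0)
  Position 2: 'u' -> vowel (running count: 1)
  Position 3: 'g' -> consonant (running count: 1)
  Position 4: 'a' -> vowel (running count: 2)
  Position 5: 'r' -> consonant (running count: 2)
  Position 6: 'e' -> vowel (running count: 3)
Total vowels: 3

3


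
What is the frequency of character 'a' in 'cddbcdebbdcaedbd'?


Scanning 'cddbcdebbdcaedbd' for 'a':
  Position 11: 'a' -> MATCH (count: 1)
Total occurrences of 'a': 1

1


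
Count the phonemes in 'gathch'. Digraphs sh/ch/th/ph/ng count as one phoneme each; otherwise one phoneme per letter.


Parsing 'gathch' greedily, digraphs first:
  'g' -> consonant phoneme (phonemes so far: 1)
  'a' -> vowel phoneme (phonemes so far: 2)
  'th' -> digraph (1 consonant phoneme) (phonemes so far: 3)
  'ch' -> digraph (1 consonant phoneme) (phonemes so far: 4)
Total phonemes: 4

4


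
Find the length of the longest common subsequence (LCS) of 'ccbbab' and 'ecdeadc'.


DP table for LCS of 'ccbbab' and 'ecdeadc':
       e  c  d  e  a  d  c
    0  0  0  0  0  0  0  0
  c 0  0  1  1  1  1  1  1
  c 0  0  1  1  1  1  1  2
  b 0  0  1  1  1  1  1  2
  b 0  0  1  1  1  1  1  2
  a 0  0  1  1  1  2  2  2
  b 0  0  1  1  1  2  2  2
LCS: 'cc'
LCS length = 2

2


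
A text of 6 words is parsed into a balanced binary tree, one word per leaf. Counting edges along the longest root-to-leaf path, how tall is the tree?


In a balanced binary tree with n leaves the deepest leaf is ceil(log2(n)) edges below the root.
log2(6) = 2.5850
ceil(2.5850) = 3
height (edges) = 3

3


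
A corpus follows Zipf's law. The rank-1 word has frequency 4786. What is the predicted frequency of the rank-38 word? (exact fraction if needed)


Zipf's law: freq(rank) = f1 / rank
f1 = 4786, rank = 38
freq = 4786 / 38
GCD(4786, 38) = 2
Simplified: 2393/19

2393/19


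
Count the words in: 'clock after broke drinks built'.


Counting words by splitting on spaces:
  Word 1: 'clock'
  Word 2: 'after'
  Word 3: 'broke'
  Word 4: 'drinks'
  Word 5: 'built'
Total words: 5

5


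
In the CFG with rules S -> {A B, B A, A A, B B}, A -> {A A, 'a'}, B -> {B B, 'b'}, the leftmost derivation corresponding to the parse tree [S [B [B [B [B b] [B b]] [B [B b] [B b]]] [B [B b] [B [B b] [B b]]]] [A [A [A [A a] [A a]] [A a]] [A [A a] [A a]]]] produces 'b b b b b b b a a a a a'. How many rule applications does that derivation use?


Every bracketed nonterminal node [X ...] in the tree is produced by exactly one rule application.
Reading the tree off as a leftmost derivation:
  Step 1: S  =>  B A   (applied S -> B A)
  Step 2: B A  =>  B B A   (applied B -> B B)
  Step 3: B B A  =>  B B B A   (applied B -> B B)
  Step 4: B B B A  =>  B B B B A   (applied B -> B B)
  Step 5: B B B B A  =>  b B B B A   (applied B -> b)
  Step 6: b B B B A  =>  b b B B A   (applied B -> b)
  Step 7: b b B B A  =>  b b B B B A   (applied B -> B B)
  Step 8: b b B B B A  =>  b b b B B A   (applied B -> b)
  Step 9: b b b B B A  =>  b b b b B A   (applied B -> b)
  Step 10: b b b b B A  =>  b b b b B B A   (applied B -> B B)
  Step 11: b b b b B B A  =>  b b b b b B A   (applied B -> b)
  Step 12: b b b b b B A  =>  b b b b b B B A   (applied B -> B B)
  Step 13: b b b b b B B A  =>  b b b b b b B A   (applied B -> b)
  Step 14: b b b b b b B A  =>  b b b b b b b A   (applied B -> b)
  Step 15: b b b b b b b A  =>  b b b b b b b A A   (applied A -> A A)
  Step 16: b b b b b b b A A  =>  b b b b b b b A A A   (applied A -> A A)
  Step 17: b b b b b b b A A A  =>  b b b b b b b A A A A   (applied A -> A A)
  Step 18: b b b b b b b A A A A  =>  b b b b b b b a A A A   (applied A -> a)
  Step 19: b b b b b b b a A A A  =>  b b b b b b b a a A A   (applied A -> a)
  Step 20: b b b b b b b a a A A  =>  b b b b b b b a a a A   (applied A -> a)
  Step 21: b b b b b b b a a a A  =>  b b b b b b b a a a A A   (applied A -> A A)
  Step 22: b b b b b b b a a a A A  =>  b b b b b b b a a a a A   (applied A -> a)
  Step 23: b b b b b b b a a a a A  =>  b b b b b b b a a a a a   (applied A -> a)
Final yield: b b b b b b b a a a a a
Total rewrite steps: 23

23


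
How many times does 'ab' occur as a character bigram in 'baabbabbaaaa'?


Scanning 'baabbabbaaaa' for bigram 'ab':
  Position 0: 'ba' -> no
  Position 1: 'aa' -> no
  Position 2: 'ab' -> MATCH
  Position 3: 'bb' -> no
  Position 4: 'ba' -> no
  Position 5: 'ab' -> MATCH
  Position 6: 'bb' -> no
  Position 7: 'ba' -> no
  Position 8: 'aa' -> no
  Position 9: 'aa' -> no
  Position 10: 'aa' -> no
Total matches: 2

2


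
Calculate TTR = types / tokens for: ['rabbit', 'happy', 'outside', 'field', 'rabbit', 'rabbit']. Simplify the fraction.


Tokens: 6
Unique types: ('field', 'happy', 'outside', 'rabbit') = 4
TTR = 4/6
Simplify: divide both by 2 -> 2/3
TTR = 2/3

2/3


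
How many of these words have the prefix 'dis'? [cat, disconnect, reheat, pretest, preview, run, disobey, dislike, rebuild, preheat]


Checking each word for prefix 'dis':
  'cat' -> no (count: 0)
  'disconnect' -> YES, starts with 'dis' (count: 1)
  'reheat' -> no (count: 1)
  'pretest' -> no (count: 1)
  'preview' -> no (count: 1)
  'run' -> no (count: 1)
  'disobey' -> YES, starts with 'dis' (count: 2)
  'dislike' -> YES, starts with 'dis' (count: 3)
  'rebuild' -> no (count: 3)
  'preheat' -> no (count: 3)
Total with prefix 'dis': 3

3


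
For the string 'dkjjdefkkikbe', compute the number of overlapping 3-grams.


String 'dkjjdefkkikbe' has length L = 13.
Number of overlapping n-grams = L - n + 1
Substituting: 13 - 3 + 1 = 11

11


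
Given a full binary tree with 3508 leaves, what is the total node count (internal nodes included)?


Leaf nodes (terminals): 3508
Internal nodes = n - 1 = 3508 - 1 = 3507
Total = leaves + internal = 3508 + 3507 = 7015

7015


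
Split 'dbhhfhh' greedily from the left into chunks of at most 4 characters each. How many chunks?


'dbhhfhh' has 7 characters.
Chunking with max size 4:
  Chunk 1: 'dbhh' (positions 0-3)
  Chunk 2: 'fhh' (positions 4-6)
Total chunks: ceil(7 / 4) = 2

2


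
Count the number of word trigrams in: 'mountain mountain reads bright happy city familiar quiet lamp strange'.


Word trigrams from [10] words:
  Trigram 1: (mountain mountain reads)
  Trigram 2: (mountain reads bright)
  Trigram 3: (reads bright happy)
  Trigram 4: (bright happy city)
  Trigram 5: (happy city familiar)
  Trigram 6: (city familiar quiet)
  Trigram 7: (familiar quiet lamp)
  Trigram 8: (quiet lamp strange)
Total word trigrams: 10 - 2 = 8

8


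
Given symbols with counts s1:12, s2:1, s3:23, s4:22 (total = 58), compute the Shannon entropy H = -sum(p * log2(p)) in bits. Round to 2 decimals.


Computing entropy H = -sum(p_i * log2(p_i)):
  s1: p = 12/58 = 0.2069, -p*log2(p) = 0.4703
  s2: p = 1/58 = 0.0172, -p*log2(p) = 0.1010
  s3: p = 23/58 = 0.3966, -p*log2(p) = 0.5292
  s4: p = 22/58 = 0.3793, -p*log2(p) = 0.5305
H = sum of terms = 1.6310
Rounded to 2 decimals: 1.63

1.63


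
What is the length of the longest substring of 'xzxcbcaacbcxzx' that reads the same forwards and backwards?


Scanning 'xzxcbcaacbcxzx' for palindromic substrings.
Substring at positions 0-13: 'xzxcbcaacbcxzx'.
Check: reverse('xzxcbcaacbcxzx') = 'xzxcbcaacbcxzx' -> palindrome confirmed.
No longer palindromic substring exists; longest length = 14

14


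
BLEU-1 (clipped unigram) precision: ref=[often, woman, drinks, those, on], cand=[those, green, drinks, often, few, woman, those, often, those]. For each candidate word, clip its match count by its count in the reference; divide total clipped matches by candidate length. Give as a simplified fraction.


Reference word counts: {'drinks': 1, 'often': 1, 'on': 1, 'those': 1, 'woman': 1}
Checking each candidate word (with clipping):
  'those' -> in reference (ref count 1, used 1/1) -> match (matches: 1)
  'green' -> not in reference -> no match (matches: 1)
  'drinks' -> in reference (ref count 1, used 1/1) -> match (matches: 2)
  'often' -> in reference (ref count 1, used 1/1) -> match (matches: 3)
  'few' -> not in reference -> no match (matches: 3)
  'woman' -> in reference (ref count 1, used 1/1) -> match (matches: 4)
  'those' -> ref count 1 already used up (1/1) -> clipped, no match (matches: 4)
  'often' -> ref count 1 already used up (1/1) -> clipped, no match (matches: 4)
  'those' -> ref count 1 already used up (1/1) -> clipped, no match (matches: 4)
Clipped matches: 4, Candidate length: 9
Precision = 4/9

4/9


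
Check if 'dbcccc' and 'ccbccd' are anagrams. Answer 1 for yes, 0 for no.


Sort characters of 'dbcccc': 'bccccd'
Sort characters of 'ccbccd': 'bccccd'
Sorted forms match -> they ARE anagrams
Result: 1

1


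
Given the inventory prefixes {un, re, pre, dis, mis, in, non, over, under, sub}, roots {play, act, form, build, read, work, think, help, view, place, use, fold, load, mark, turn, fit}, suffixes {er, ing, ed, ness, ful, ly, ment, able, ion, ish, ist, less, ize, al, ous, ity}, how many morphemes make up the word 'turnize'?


Segmenting 'turnize' against the inventory:
  'turn' -> root (morpheme 1)
  'ize' -> suffix (morpheme 2)
Total morphemes: 2

2


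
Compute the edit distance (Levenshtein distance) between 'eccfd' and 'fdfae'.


Building DP table for s1='eccfd' (len 5) and s2='fdfae' (len 5):
       f  d  f  a  e
    0  1  2  3  4  5
  e 1  1  2  3  4  4
  c 2  2  2  3  4  5
  c 3  3  3  3  4  5
  f 4  3  4  3  4  5
  d 5  4  3  4  4  5
Edit distance = dp[5][5] = 5

5


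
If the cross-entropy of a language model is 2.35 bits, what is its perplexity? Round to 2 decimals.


Perplexity formula: PP = 2^H
H = 2.35
PP = 2^2.35
Decompose: 2^2.35 = 2^2 * 2^0.35
2^2 = 4, 2^0.35 ~ 1.2745606
PP ~ 4 * 1.2745606 = 5.0982424
Rounded to 2 decimals: 5.10

5.10


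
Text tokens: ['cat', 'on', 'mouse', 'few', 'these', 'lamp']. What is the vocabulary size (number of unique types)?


Listing all tokens and tracking unique types:
  Token 1: 'cat' -> NEW (unique so far: 1)
  Token 2: 'on' -> NEW (unique so far: 2)
  Token 3: 'mouse' -> NEW (unique so far: 3)
  Token 4: 'few' -> NEW (unique so far: 4)
  Token 5: 'these' -> NEW (unique so far: 5)
  Token 6: 'lamp' -> NEW (unique so far: 6)
Unique types: ('cat', 'few', 'lamp', 'mouse', 'on', 'these')
Vocabulary size: 6

6


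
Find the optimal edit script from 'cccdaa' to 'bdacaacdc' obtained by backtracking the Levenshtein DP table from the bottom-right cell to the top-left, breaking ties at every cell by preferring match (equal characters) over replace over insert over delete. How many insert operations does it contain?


Edit distance = 7. Backtracking from cell (6, 9) with preference match > replace > insert > delete,
then listing the resulting alignment 'cccdaa' -> 'bdacaacdc' left to right:
  Step 1: insert 'b' [insertion #1]
  Step 2: replace c->d
  Step 3: replace c->a
  Step 4: keep 'c'
  Step 5: replace d->a
  Step 6: keep 'a'
  Step 7: insert 'c' [insertion #2]
  Step 8: insert 'd' [insertion #3]
  Step 9: replace a->c
Total insertions: 3

3


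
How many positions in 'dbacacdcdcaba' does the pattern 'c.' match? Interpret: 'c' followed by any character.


Pattern: c. means 'c' followed by any character.
Scanning 'dbacacdcdcaba' position-by-position:
  Pos 0: window 'db' -> no
  Pos 1: window 'ba' -> no
  Pos 2: window 'ac' -> no
  Pos 3: window 'ca' -> MATCH
  Pos 4: window 'ac' -> no
  Pos 5: window 'cd' -> MATCH
  Pos 6: window 'dc' -> no
  Pos 7: window 'cd' -> MATCH
  Pos 8: window 'dc' -> no
  Pos 9: window 'ca' -> MATCH
  Pos 10: window 'ab' -> no
  Pos 11: window 'ba' -> no
  Pos 12: window 'a' -> no
Total matches: 4

4


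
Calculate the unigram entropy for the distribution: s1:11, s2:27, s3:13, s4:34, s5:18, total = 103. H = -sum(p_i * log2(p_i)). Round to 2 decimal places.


Computing entropy H = -sum(p_i * log2(p_i)):
  s1: p = 11/103 = 0.1068, -p*log2(p) = 0.3446
  s2: p = 27/103 = 0.2621, -p*log2(p) = 0.5063
  s3: p = 13/103 = 0.1262, -p*log2(p) = 0.3769
  s4: p = 34/103 = 0.3301, -p*log2(p) = 0.5278
  s5: p = 18/103 = 0.1748, -p*log2(p) = 0.4398
H = sum of terms = 2.1954
Rounded to 2 decimals: 2.20

2.20


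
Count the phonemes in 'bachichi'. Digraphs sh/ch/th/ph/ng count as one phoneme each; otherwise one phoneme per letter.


Parsing 'bachichi' greedily, digraphs first:
  'b' -> consonant phoneme (phonemes so far: 1)
  'a' -> vowel phoneme (phonemes so far: 2)
  'ch' -> digraph (1 consonant phoneme) (phonemes so far: 3)
  'i' -> vowel phoneme (phonemes so far: 4)
  'ch' -> digraph (1 consonant phoneme) (phonemes so far: 5)
  'i' -> vowel phoneme (phonemes so far: 6)
Total phonemes: 6

6


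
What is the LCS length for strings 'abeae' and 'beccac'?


DP table for LCS of 'abeae' and 'beccac':
       b  e  c  c  a  c
    0  0  0  0  0  0  0
  a 0  0  0  0  0  1  1
  b 0  1  1  1  1  1  1
  e 0  1  2  2  2  2  2
  a 0  1  2  2  2  3  3
  e 0  1  2  2  2  3  3
LCS: 'bea'
LCS length = 3

3


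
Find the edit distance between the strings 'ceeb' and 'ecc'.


Building DP table for s1='ceeb' (len 4) and s2='ecc' (len 3):
       e  c  c
    0  1  2  3
  c 1  1  1  2
  e 2  1  2  2
  e 3  2  2  3
  b 4  3  3  3
Edit distance = dp[4][3] = 3

3


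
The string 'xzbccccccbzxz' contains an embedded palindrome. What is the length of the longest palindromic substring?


Scanning 'xzbccccccbzxz' for palindromic substrings.
Substring at positions 0-11: 'xzbccccccbzx'.
Check: reverse('xzbccccccbzx') = 'xzbccccccbzx' -> palindrome confirmed.
Neighbouring characters ('-' / 'z') break symmetry, so it cannot extend further.
No longer palindromic substring exists; longest length = 12

12


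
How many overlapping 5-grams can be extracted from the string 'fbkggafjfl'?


String 'fbkggafjfl' has length L = 10.
Number of overlapping n-grams = L - n + 1
Substituting: 10 - 5 + 1 = 6

6


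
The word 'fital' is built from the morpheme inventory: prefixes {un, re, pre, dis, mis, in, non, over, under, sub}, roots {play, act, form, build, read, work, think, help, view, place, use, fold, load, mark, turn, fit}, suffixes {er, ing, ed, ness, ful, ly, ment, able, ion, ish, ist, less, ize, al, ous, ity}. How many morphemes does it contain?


Segmenting 'fital' against the inventory:
  'fit' -> root (morpheme 1)
  'al' -> suffix (morpheme 2)
Total morphemes: 2

2


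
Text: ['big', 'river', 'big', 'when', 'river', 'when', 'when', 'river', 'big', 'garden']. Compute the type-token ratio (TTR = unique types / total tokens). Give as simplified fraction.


Tokens: 10
Unique types: ('big', 'garden', 'river', 'when') = 4
TTR = 4/10
Simplify: divide both by 2 -> 2/5
TTR = 2/5

2/5


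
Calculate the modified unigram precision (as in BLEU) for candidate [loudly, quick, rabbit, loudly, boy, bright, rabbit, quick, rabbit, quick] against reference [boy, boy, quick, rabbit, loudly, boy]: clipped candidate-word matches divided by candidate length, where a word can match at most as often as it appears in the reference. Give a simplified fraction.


Reference word counts: {'boy': 3, 'loudly': 1, 'quick': 1, 'rabbit': 1}
Checking each candidate word (with clipping):
  'loudly' -> in reference (ref count 1, used 1/1) -> match (matches: 1)
  'quick' -> in reference (ref count 1, used 1/1) -> match (matches: 2)
  'rabbit' -> in reference (ref count 1, used 1/1) -> match (matches: 3)
  'loudly' -> ref count 1 already used up (1/1) -> clipped, no match (matches: 3)
  'boy' -> in reference (ref count 3, used 1/3) -> match (matches: 4)
  'bright' -> not in reference -> no match (matches: 4)
  'rabbit' -> ref count 1 already used up (1/1) -> clipped, no match (matches: 4)
  'quick' -> ref count 1 already used up (1/1) -> clipped, no match (matches: 4)
  'rabbit' -> ref count 1 already used up (1/1) -> clipped, no match (matches: 4)
  'quick' -> ref count 1 already used up (1/1) -> clipped, no match (matches: 4)
Clipped matches: 4, Candidate length: 10
Precision = 4/10 = 2/5

2/5


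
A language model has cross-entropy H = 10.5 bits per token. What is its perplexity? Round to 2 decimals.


Perplexity formula: PP = 2^H
H = 10.5
PP = 2^10.5
Decompose: 2^10.5 = 2^10 * 2^0.5 = 2^10 * sqrt(2)
2^10 = 1024, sqrt(2) ~ 1.4142136
PP ~ 1024 * 1.4142136 = 1448.1547264
Rounded to 2 decimals: 1448.15

1448.15


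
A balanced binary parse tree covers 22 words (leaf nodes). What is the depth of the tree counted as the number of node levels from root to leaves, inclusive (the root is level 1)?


In a balanced binary tree with n leaves the deepest leaf is ceil(log2(n)) edges below the root,
so counting node levels inclusive of root and leaves gives ceil(log2(n)) + 1 levels.
log2(22) = 4.4594
ceil(4.4594) = 5
levels = 5 + 1 = 6

6


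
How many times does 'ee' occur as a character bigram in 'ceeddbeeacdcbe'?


Scanning 'ceeddbeeacdcbe' for bigram 'ee':
  Position 0: 'ce' -> no
  Position 1: 'ee' -> MATCH
  Position 2: 'ed' -> no
  Position 3: 'dd' -> no
  Position 4: 'db' -> no
  Position 5: 'be' -> no
  Position 6: 'ee' -> MATCH
  Position 7: 'ea' -> no
  Position 8: 'ac' -> no
  Position 9: 'cd' -> no
  Position 10: 'dc' -> no
  Position 11: 'cb' -> no
  Position 12: 'be' -> no
Total matches: 2

2


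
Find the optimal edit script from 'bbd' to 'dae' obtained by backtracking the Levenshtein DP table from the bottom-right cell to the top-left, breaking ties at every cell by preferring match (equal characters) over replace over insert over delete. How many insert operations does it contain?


Edit distance = 3. Backtracking from cell (3, 3) with preference match > replace > insert > delete,
then listing the resulting alignment 'bbd' -> 'dae' left to right:
  Step 1: replace b->d
  Step 2: replace b->a
  Step 3: replace d->e
Total insertions: 0

0


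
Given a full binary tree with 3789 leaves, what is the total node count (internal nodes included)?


Leaf nodes (terminals): 3789
Internal nodes = n - 1 = 3789 - 1 = 3788
Total = leaves + internal = 3789 + 3788 = 7577

7577


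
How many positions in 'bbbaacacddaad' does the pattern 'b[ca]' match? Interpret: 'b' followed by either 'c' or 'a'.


Pattern: b[ca] means 'b' followed by either 'c' or 'a'.
Scanning 'bbbaacacddaad' position-by-position:
  Pos 0: window 'bb' -> no
  Pos 1: window 'bb' -> no
  Pos 2: window 'ba' -> MATCH
  Pos 3: window 'aa' -> no
  Pos 4: window 'ac' -> no
  Pos 5: window 'ca' -> no
  Pos 6: window 'ac' -> no
  Pos 7: window 'cd' -> no
  Pos 8: window 'dd' -> no
  Pos 9: window 'da' -> no
  Pos 10: window 'aa' -> no
  Pos 11: window 'ad' -> no
  Pos 12: window 'd' -> no
Total matches: 1

1


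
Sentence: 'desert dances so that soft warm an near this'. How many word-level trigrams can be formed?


Word trigrams from [9] words:
  Trigram 1: (desert dances so)
  Trigram 2: (dances so that)
  Trigram 3: (so that soft)
  Trigram 4: (that soft warm)
  Trigram 5: (soft warm an)
  Trigram 6: (warm an near)
  Trigram 7: (an near this)
Total word trigrams: 9 - 2 = 7

7


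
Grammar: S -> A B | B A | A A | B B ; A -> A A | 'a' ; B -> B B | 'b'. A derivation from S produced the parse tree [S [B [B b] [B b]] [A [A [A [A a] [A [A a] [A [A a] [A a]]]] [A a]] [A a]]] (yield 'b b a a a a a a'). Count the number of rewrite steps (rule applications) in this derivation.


Every bracketed nonterminal node [X ...] in the tree is produced by exactly one rule application.
Reading the tree off as a leftmost derivation:
  Step 1: S  =>  B A   (applied S -> B A)
  Step 2: B A  =>  B B A   (applied B -> B B)
  Step 3: B B A  =>  b B A   (applied B -> b)
  Step 4: b B A  =>  b b A   (applied B -> b)
  Step 5: b b A  =>  b b A A   (applied A -> A A)
  Step 6: b b A A  =>  b b A A A   (applied A -> A A)
  Step 7: b b A A A  =>  b b A A A A   (applied A -> A A)
  Step 8: b b A A A A  =>  b b a A A A   (applied A -> a)
  Step 9: b b a A A A  =>  b b a A A A A   (applied A -> A A)
  Step 10: b b a A A A A  =>  b b a a A A A   (applied A -> a)
  Step 11: b b a a A A A  =>  b b a a A A A A   (applied A -> A A)
  Step 12: b b a a A A A A  =>  b b a a a A A A   (applied A -> a)
  Step 13: b b a a a A A A  =>  b b a a a a A A   (applied A -> a)
  Step 14: b b a a a a A A  =>  b b a a a a a A   (applied A -> a)
  Step 15: b b a a a a a A  =>  b b a a a a a a   (applied A -> a)
Final yield: b b a a a a a a
Total rewrite steps: 15

15


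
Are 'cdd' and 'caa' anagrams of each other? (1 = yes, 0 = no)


Sort characters of 'cdd': 'cdd'
Sort characters of 'caa': 'aac'
Sorted forms differ -> they are NOT anagrams
Result: 0

0


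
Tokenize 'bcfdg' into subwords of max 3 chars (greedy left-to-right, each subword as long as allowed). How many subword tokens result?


'bcfdg' has 5 characters.
Chunking with max size 3:
  Chunk 1: 'bcf' (positions 0-2)
  Chunk 2: 'dg' (positions 3-4)
Total chunks: ceil(5 / 3) = 2

2


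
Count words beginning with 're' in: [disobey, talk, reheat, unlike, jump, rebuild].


Checking each word for prefix 're':
  'disobey' -> no (count: 0)
  'talk' -> no (count: 0)
  'reheat' -> YES, starts with 're' (count: 1)
  'unlike' -> no (count: 1)
  'jump' -> no (count: 1)
  'rebuild' -> YES, starts with 're' (count: 2)
Total with prefix 're': 2

2


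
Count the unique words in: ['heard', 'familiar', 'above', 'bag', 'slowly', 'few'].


Listing all tokens and tracking unique types:
  Token 1: 'heard' -> NEW (unique so far: 1)
  Token 2: 'familiar' -> NEW (unique so far: 2)
  Token 3: 'above' -> NEW (unique so far: 3)
  Token 4: 'bag' -> NEW (unique so far: 4)
  Token 5: 'slowly' -> NEW (unique so far: 5)
  Token 6: 'few' -> NEW (unique so far: 6)
Unique types: ('above', 'bag', 'familiar', 'few', 'heard', 'slowly')
Vocabulary size: 6

6


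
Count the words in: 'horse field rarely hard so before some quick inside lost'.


Counting words by splitting on spaces:
  Word 1: 'horse'
  Word 2: 'field'
  Word 3: 'rarely'
  Word 4: 'hard'
  Word 5: 'so'
  Word 6: 'before'
  Word 7: 'some'
  Word 8: 'quick'
  Word 9: 'inside'
  Word 10: 'lost'
Total words: 10

10


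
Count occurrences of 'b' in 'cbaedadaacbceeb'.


Scanning 'cbaedadaacbceeb' for 'b':
  Position 1: 'b' -> MATCH (count: 1)
  Position 10: 'b' -> MATCH (count: 2)
  Position 14: 'b' -> MATCH (count: 3)
Total occurrences of 'b': 3

3


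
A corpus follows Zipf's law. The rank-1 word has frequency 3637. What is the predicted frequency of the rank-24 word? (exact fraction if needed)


Zipf's law: freq(rank) = f1 / rank
f1 = 3637, rank = 24
freq = 3637 / 24
GCD(3637, 24) = 1
Simplified: 3637/24

3637/24


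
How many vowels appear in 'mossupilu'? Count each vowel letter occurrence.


Scanning each character of 'mossupilu':
  Position 1: 'm' -> consonant (running count: 0)
  Position 2: 'o' -> vowel (running count: 1)
  Position 3: 's' -> consonant (running count: 1)
  Position 4: 's' -> consonant (running count: 1)
  Position 5: 'u' -> vowel (running count: 2)
  Position 6: 'p' -> consonant (running count: 2)
  Position 7: 'i' -> vowel (running count: 3)
  Position 8: 'l' -> consonant (running count: 3)
  Position 9: 'u' -> vowel (running count: 4)
Total vowels: 4

4


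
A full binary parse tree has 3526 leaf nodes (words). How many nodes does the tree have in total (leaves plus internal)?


Leaf nodes (terminals): 3526
Internal nodes = n - 1 = 3526 - 1 = 3525
Total = leaves + internal = 3526 + 3525 = 7051

7051


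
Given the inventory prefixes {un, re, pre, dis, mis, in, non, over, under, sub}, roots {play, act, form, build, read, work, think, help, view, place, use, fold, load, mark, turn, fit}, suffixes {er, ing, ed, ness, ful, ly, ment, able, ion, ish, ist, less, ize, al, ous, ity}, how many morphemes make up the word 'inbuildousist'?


Segmenting 'inbuildousist' against the inventory:
  'in' -> prefix (morpheme 1)
  'build' -> root (morpheme 2)
  'ous' -> suffix (morpheme 3)
  'ist' -> suffix (morpheme 4)
Total morphemes: 4

4
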